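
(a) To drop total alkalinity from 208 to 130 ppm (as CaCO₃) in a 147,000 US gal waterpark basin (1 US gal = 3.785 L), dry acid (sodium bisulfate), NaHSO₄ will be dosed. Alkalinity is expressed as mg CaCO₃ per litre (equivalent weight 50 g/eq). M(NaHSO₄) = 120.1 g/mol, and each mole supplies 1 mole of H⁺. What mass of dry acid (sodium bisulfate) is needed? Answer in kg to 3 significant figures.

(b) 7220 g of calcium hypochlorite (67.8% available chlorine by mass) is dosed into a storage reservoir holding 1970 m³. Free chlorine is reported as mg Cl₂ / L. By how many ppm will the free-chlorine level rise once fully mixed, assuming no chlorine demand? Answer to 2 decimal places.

(a) Volume: 147,000 US gal × 3.785 L/gal = 556,395 L.
(a) Alkalinity to neutralize: (208 − 130) = 78 mg/L as CaCO₃ × 556,395 L = 43,400 g as CaCO₃.
(a) Equivalents of H⁺ required: 43,400 ÷ 50 g/eq = 868 eq = 868 mol NaHSO₄.
(a) Mass of NaHSO₄: 868 × 120.1 = 104,200 g.

(b) Volume: 1970 m³ = 1,970,000 L.
(b) Available chlorine delivered: 7220 g × 0.678 = 4895 g as Cl₂.
(b) Concentration rise: 4895 g / 1,970,000 L = 2.485 mg/L = 2.48 ppm.

(a) 104 kg; (b) 2.48 ppm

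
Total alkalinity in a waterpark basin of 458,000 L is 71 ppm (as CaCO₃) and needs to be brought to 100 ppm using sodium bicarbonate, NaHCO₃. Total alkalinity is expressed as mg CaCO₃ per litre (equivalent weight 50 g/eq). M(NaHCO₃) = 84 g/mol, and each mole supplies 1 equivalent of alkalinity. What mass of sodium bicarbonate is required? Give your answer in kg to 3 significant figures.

Alkalinity to add: (100 − 71) = 29 mg/L as CaCO₃ × 458,000 L = 13,280 g as CaCO₃.
Equivalents: 13,280 g ÷ 50 g/eq = 265.6 eq.
NaHCO₃ supplies 1 eq per mole → 265.6 mol.
Mass: 265.6 mol × 84 g/mol = 22,310 g.

22.3 kg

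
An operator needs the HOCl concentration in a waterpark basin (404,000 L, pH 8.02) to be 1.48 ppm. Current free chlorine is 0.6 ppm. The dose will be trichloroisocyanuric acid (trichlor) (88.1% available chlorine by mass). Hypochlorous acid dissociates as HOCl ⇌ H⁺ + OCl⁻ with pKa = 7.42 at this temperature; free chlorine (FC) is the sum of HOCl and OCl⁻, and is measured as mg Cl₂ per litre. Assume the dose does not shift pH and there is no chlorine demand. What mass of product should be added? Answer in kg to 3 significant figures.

[OCl⁻]/[HOCl] = 10^(pH − pKa) = 10^(8.02 − 7.42) = 3.981; fraction as HOCl = 1/(1 + 3.981) = 0.2008.
Free chlorine required for 1.48 ppm HOCl: 1.48 / 0.2008 = 7.372 ppm.
FC to add: 7.372 − 0.6 = 6.772 mg/L as Cl₂.
Cl₂ equivalent: 6.772 mg/L × 404,000 L = 2736 g.
Product at 88.1% available Cl: 2736 / 0.881 = 3105 g.

3.11 kg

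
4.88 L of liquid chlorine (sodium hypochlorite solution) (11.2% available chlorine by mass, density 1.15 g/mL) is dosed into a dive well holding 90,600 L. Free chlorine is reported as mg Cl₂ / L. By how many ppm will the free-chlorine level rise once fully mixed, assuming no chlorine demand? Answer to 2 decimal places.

6.94 ppm

Mass of solution: 4.88 L × 1000 mL/L × 1.15 g/mL = 5612 g.
Available chlorine delivered: 5612 g × 0.112 = 628.5 g as Cl₂.
Concentration rise: 628.5 g / 90,600 L = 6.938 mg/L = 6.94 ppm.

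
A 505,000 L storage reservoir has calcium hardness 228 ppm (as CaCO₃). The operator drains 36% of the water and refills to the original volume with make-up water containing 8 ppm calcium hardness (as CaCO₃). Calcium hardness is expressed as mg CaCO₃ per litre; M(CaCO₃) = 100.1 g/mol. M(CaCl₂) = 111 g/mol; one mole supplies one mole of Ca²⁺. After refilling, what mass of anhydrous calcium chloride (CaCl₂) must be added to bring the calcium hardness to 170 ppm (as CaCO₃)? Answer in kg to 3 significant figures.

After draining 36% and refilling: 228 × 0.64 + 8 × 0.36 = 148.8 ppm.
Deficit to target: 170 − 148.8 = 21.2 mg/L.
As CaCO₃: 21.2 mg/L × 505,000 L = 10,710 g; ÷ 100.1 = 107 mol Ca²⁺.
Mass: 107 × 111 = 11,870 g.

11.9 kg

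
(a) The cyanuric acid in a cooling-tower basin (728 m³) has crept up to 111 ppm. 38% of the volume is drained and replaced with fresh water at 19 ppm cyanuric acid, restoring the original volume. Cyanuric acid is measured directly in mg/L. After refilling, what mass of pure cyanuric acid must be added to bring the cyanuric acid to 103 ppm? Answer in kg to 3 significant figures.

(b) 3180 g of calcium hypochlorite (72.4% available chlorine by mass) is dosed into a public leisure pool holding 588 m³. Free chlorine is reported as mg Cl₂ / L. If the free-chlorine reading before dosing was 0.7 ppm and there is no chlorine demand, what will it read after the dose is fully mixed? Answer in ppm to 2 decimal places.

(a) Volume: 728 m³ = 728,000 L.
(a) After draining 38% and refilling: 111 × 0.62 + 19 × 0.38 = 76.04 ppm.
(a) Deficit to target: 103 − 76.04 = 26.96 mg/L.
(a) Mass: 26.96 mg/L × 728,000 L = 19,630 g cyanuric acid.

(b) Volume: 588 m³ = 588,000 L.
(b) Available chlorine delivered: 3180 g × 0.724 = 2302 g as Cl₂.
(b) Concentration rise: 2302 g / 588,000 L = 3.916 mg/L = 3.92 ppm.
(b) Final FC: 0.7 + 3.92 = 4.62 ppm.

(a) 19.6 kg; (b) 4.62 ppm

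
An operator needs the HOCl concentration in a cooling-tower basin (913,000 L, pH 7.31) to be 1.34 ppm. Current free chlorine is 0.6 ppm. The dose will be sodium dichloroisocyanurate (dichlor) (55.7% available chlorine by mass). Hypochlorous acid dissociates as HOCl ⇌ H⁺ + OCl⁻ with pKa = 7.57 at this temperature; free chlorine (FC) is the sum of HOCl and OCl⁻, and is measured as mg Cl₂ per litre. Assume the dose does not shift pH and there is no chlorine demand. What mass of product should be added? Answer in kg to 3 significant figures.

[OCl⁻]/[HOCl] = 10^(pH − pKa) = 10^(7.31 − 7.57) = 0.5495; fraction as HOCl = 1/(1 + 0.5495) = 0.6454.
Free chlorine required for 1.34 ppm HOCl: 1.34 / 0.6454 = 2.076 ppm.
FC to add: 2.076 − 0.6 = 1.476 mg/L as Cl₂.
Cl₂ equivalent: 1.476 mg/L × 913,000 L = 1348 g.
Product at 55.7% available Cl: 1348 / 0.557 = 2420 g.

2.42 kg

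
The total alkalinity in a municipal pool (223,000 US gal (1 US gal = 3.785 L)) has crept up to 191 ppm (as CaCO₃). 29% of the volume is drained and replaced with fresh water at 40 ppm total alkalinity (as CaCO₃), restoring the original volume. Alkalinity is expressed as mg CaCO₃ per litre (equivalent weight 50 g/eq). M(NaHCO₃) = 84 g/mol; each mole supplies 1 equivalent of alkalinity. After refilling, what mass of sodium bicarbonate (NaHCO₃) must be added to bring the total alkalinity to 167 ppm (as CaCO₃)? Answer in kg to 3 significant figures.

Volume: 223,000 US gal × 3.785 L/gal = 844,055 L.
After draining 29% and refilling: 191 × 0.71 + 40 × 0.29 = 147.21 ppm.
Deficit to target: 167 − 147.21 = 19.79 mg/L.
As CaCO₃: 19.79 mg/L × 844,055 L = 16,700 g; ÷ 50 g/eq ÷ 1 = 334.1 mol NaHCO₃.
Mass: 334.1 × 84 = 28,060 g.

28.1 kg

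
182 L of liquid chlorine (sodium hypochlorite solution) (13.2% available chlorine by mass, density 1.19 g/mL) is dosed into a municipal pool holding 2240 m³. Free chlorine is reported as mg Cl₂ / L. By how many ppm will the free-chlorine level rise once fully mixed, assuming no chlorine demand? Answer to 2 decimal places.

Volume: 2240 m³ = 2,240,000 L.
Mass of solution: 182 L × 1000 mL/L × 1.19 g/mL = 216,600 g.
Available chlorine delivered: 216,600 g × 0.132 = 28,590 g as Cl₂.
Concentration rise: 28,590 g / 2,240,000 L = 12.76 mg/L = 12.76 ppm.

12.76 ppm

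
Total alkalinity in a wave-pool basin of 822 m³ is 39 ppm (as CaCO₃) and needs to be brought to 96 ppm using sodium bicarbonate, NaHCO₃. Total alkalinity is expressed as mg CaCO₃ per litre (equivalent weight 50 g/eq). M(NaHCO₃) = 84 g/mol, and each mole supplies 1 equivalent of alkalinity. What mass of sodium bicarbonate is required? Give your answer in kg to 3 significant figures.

78.7 kg

Volume: 822 m³ = 822,000 L.
Alkalinity to add: (96 − 39) = 57 mg/L as CaCO₃ × 822,000 L = 46,850 g as CaCO₃.
Equivalents: 46,850 g ÷ 50 g/eq = 937.1 eq.
NaHCO₃ supplies 1 eq per mole → 937.1 mol.
Mass: 937.1 mol × 84 g/mol = 78,710 g.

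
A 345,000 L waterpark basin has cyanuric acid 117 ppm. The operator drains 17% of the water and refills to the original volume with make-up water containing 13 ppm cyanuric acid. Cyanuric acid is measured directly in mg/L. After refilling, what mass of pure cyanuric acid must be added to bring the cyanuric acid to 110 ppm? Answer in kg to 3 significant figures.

After draining 17% and refilling: 117 × 0.83 + 13 × 0.17 = 99.32 ppm.
Deficit to target: 110 − 99.32 = 10.68 mg/L.
Mass: 10.68 mg/L × 345,000 L = 3685 g cyanuric acid.

3.68 kg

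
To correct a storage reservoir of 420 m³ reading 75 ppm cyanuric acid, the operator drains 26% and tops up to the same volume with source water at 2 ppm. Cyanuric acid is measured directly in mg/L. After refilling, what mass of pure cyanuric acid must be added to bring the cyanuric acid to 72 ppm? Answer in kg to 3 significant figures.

6.71 kg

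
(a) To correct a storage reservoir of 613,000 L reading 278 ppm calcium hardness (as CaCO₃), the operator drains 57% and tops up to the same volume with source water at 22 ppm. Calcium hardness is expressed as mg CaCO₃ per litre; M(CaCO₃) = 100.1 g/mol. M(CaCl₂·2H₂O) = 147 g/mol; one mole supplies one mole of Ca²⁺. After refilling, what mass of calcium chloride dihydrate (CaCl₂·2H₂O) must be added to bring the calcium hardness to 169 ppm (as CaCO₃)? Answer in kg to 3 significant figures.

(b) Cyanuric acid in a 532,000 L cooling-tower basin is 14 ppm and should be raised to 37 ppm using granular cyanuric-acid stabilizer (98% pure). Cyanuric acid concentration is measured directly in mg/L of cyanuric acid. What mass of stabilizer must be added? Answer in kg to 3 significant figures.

(a) After draining 57% and refilling: 278 × 0.43 + 22 × 0.57 = 132.08 ppm.
(a) Deficit to target: 169 − 132.08 = 36.92 mg/L.
(a) As CaCO₃: 36.92 mg/L × 613,000 L = 22,630 g; ÷ 100.1 = 226.1 mol Ca²⁺.
(a) Mass: 226.1 × 147 = 33,240 g.

(b) CYA to add: (37 − 14) = 23 mg/L × 532,000 L = 12,240 g cyanuric acid.
(b) At 98% purity: 12,240 / 0.98 = 12,490 g product.

(a) 33.2 kg; (b) 12.5 kg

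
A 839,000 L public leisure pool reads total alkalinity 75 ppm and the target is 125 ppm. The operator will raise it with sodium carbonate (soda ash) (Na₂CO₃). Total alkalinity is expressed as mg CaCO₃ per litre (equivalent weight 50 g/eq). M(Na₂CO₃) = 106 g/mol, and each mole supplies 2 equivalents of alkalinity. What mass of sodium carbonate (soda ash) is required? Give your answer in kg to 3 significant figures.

Alkalinity to add: (125 − 75) = 50 mg/L as CaCO₃ × 839,000 L = 41,950 g as CaCO₃.
Equivalents: 41,950 g ÷ 50 g/eq = 839 eq.
Each mole of Na₂CO₃ supplies 2 eq, so 839 / 2 = 419.5 mol.
Mass: 419.5 mol × 106 g/mol = 44,470 g.

44.5 kg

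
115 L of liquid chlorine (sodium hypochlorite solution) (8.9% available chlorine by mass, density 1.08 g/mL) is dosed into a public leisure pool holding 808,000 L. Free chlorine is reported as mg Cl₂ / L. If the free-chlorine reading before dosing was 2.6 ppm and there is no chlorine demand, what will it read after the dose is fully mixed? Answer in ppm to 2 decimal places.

16.28 ppm

Mass of solution: 115 L × 1000 mL/L × 1.08 g/mL = 124,200 g.
Available chlorine delivered: 124,200 g × 0.089 = 11,050 g as Cl₂.
Concentration rise: 11,050 g / 808,000 L = 13.68 mg/L = 13.68 ppm.
Final FC: 2.6 + 13.68 = 16.28 ppm.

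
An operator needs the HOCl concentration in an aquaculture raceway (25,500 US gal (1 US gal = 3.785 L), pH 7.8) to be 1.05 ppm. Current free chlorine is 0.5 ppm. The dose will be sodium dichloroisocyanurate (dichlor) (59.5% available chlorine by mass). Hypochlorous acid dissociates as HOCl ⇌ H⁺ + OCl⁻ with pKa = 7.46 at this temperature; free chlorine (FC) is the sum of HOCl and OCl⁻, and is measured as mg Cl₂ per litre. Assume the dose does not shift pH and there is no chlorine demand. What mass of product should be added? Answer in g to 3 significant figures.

462 g

Volume: 25,500 US gal × 3.785 L/gal = 96,518 L.
[OCl⁻]/[HOCl] = 10^(pH − pKa) = 10^(7.8 − 7.46) = 2.188; fraction as HOCl = 1/(1 + 2.188) = 0.3137.
Free chlorine required for 1.05 ppm HOCl: 1.05 / 0.3137 = 3.347 ppm.
FC to add: 3.347 − 0.5 = 2.847 mg/L as Cl₂.
Cl₂ equivalent: 2.847 mg/L × 96,518 L = 274.8 g.
Product at 59.5% available Cl: 274.8 / 0.595 = 461.8 g.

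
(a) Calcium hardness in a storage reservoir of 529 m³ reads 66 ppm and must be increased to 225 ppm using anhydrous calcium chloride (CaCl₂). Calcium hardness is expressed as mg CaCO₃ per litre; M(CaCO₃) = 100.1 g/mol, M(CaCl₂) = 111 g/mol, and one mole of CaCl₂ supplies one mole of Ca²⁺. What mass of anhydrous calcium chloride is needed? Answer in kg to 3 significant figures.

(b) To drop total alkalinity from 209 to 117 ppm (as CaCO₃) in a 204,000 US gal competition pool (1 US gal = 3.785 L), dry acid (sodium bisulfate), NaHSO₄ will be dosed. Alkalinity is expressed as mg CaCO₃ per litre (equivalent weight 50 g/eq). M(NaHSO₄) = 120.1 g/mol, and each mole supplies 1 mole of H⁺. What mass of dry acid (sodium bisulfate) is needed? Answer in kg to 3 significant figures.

(a) 93.3 kg; (b) 171 kg

(a) Volume: 529 m³ = 529,000 L.
(a) Hardness to add: (225 − 66) = 159 mg/L as CaCO₃ × 529,000 L = 84,110 g as CaCO₃.
(a) Moles of Ca²⁺ (1 mol Ca²⁺ ≡ 1 mol CaCO₃): 84,110 / 100.1 g/mol = 840.3 mol.
(a) Mass of CaCl₂: 840.3 × 111 = 93,270 g.

(b) Volume: 204,000 US gal × 3.785 L/gal = 772,140 L.
(b) Alkalinity to neutralize: (209 − 117) = 92 mg/L as CaCO₃ × 772,140 L = 71,040 g as CaCO₃.
(b) Equivalents of H⁺ required: 71,040 ÷ 50 g/eq = 1421 eq = 1421 mol NaHSO₄.
(b) Mass of NaHSO₄: 1421 × 120.1 = 170,600 g.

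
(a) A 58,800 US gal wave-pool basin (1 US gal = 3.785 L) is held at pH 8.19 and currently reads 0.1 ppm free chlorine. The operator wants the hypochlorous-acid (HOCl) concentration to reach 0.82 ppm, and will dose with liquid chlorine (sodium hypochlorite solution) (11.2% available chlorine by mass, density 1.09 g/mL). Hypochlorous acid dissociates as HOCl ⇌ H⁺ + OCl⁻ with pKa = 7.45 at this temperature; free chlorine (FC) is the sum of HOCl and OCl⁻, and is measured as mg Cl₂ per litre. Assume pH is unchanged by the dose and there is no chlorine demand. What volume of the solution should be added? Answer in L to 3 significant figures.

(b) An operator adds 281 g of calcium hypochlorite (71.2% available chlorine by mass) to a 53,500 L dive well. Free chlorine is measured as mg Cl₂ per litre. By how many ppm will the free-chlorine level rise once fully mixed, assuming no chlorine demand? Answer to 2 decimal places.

(a) Volume: 58,800 US gal × 3.785 L/gal = 222,558 L.
(a) [OCl⁻]/[HOCl] = 10^(pH − pKa) = 10^(8.19 − 7.45) = 5.495; fraction as HOCl = 1/(1 + 5.495) = 0.154.
(a) Free chlorine required for 0.82 ppm HOCl: 0.82 / 0.154 = 5.326 ppm.
(a) FC to add: 5.326 − 0.1 = 5.226 mg/L as Cl₂.
(a) Cl₂ equivalent: 5.226 mg/L × 222,558 L = 1163 g.
(a) Product at 11.2% available Cl: 1163 / 0.112 = 10,390 g.
(a) Volume: 10,390 g ÷ 1.09 g/mL = 9528 mL.

(b) Available chlorine delivered: 281 g × 0.712 = 200.1 g as Cl₂.
(b) Concentration rise: 200.1 g / 53,500 L = 3.74 mg/L = 3.74 ppm.

(a) 9.53 L; (b) 3.74 ppm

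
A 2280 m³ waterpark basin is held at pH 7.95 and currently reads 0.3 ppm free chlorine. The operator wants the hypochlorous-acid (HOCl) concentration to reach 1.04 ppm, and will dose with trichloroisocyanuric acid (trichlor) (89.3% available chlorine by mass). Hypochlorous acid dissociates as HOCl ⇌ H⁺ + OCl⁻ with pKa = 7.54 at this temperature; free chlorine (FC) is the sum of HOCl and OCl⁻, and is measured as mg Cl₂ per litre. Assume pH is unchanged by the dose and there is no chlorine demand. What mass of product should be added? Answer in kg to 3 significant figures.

8.71 kg

Volume: 2280 m³ = 2,280,000 L.
[OCl⁻]/[HOCl] = 10^(pH − pKa) = 10^(7.95 − 7.54) = 2.57; fraction as HOCl = 1/(1 + 2.57) = 0.2801.
Free chlorine required for 1.04 ppm HOCl: 1.04 / 0.2801 = 3.713 ppm.
FC to add: 3.713 − 0.3 = 3.413 mg/L as Cl₂.
Cl₂ equivalent: 3.413 mg/L × 2,280,000 L = 7782 g.
Product at 89.3% available Cl: 7782 / 0.893 = 8715 g.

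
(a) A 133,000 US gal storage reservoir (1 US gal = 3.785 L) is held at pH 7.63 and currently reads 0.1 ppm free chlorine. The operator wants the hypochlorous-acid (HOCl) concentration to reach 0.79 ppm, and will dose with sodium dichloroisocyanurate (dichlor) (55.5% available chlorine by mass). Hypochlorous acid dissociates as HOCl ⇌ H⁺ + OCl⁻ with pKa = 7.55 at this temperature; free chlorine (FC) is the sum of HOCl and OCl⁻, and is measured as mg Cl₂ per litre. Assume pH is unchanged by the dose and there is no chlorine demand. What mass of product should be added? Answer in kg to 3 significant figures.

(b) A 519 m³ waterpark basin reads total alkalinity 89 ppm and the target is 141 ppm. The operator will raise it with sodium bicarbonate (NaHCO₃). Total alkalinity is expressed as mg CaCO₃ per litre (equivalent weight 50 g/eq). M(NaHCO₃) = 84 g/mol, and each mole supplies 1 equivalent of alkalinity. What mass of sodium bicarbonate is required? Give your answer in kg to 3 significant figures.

(a) 1.49 kg; (b) 45.3 kg

(a) Volume: 133,000 US gal × 3.785 L/gal = 503,405 L.
(a) [OCl⁻]/[HOCl] = 10^(pH − pKa) = 10^(7.63 − 7.55) = 1.202; fraction as HOCl = 1/(1 + 1.202) = 0.4541.
(a) Free chlorine required for 0.79 ppm HOCl: 0.79 / 0.4541 = 1.74 ppm.
(a) FC to add: 1.74 − 0.1 = 1.64 mg/L as Cl₂.
(a) Cl₂ equivalent: 1.64 mg/L × 503,405 L = 825.5 g.
(a) Product at 55.5% available Cl: 825.5 / 0.555 = 1487 g.

(b) Volume: 519 m³ = 519,000 L.
(b) Alkalinity to add: (141 − 89) = 52 mg/L as CaCO₃ × 519,000 L = 26,990 g as CaCO₃.
(b) Equivalents: 26,990 g ÷ 50 g/eq = 539.8 eq.
(b) NaHCO₃ supplies 1 eq per mole → 539.8 mol.
(b) Mass: 539.8 mol × 84 g/mol = 45,340 g.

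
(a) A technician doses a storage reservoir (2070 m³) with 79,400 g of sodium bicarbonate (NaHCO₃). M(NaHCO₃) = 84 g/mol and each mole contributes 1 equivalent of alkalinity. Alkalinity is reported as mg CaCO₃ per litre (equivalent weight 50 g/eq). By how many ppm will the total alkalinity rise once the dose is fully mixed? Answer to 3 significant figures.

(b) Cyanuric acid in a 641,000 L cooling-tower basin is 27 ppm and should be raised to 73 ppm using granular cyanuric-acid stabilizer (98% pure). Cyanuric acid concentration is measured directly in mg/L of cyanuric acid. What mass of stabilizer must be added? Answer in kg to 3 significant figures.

(a) Volume: 2070 m³ = 2,070,000 L.
(a) Moles of NaHCO₃: 79,400 g ÷ 84 g/mol = 945.2 mol → 945.2 eq of alkalinity.
(a) As CaCO₃: 945.2 eq × 50 g/eq = 47,260 g.
(a) Rise: 47,260 g / 2,070,000 L × 1000 = 22.83 mg/L.

(b) CYA to add: (73 − 27) = 46 mg/L × 641,000 L = 29,490 g cyanuric acid.
(b) At 98% purity: 29,490 / 0.98 = 30,090 g product.

(a) 22.8 ppm; (b) 30.1 kg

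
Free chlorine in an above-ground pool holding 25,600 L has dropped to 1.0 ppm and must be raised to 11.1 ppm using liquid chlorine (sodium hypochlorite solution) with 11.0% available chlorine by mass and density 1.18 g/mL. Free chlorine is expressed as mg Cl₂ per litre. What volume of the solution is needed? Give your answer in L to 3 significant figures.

Chlorine deficit: 11.1 − 1.0 = 10.1 ppm = 10.1 mg/L as Cl₂.
Cl₂ equivalent needed: 10.1 mg/L × 25,600 L = 258,600 mg = 258.6 g.
Product at 11.0% available chlorine: 258.6 / 0.11 = 2351 g.
Volume at density 1.18 g/mL: 2351 g ÷ 1.18 g/mL = 1992 mL.

1.99 L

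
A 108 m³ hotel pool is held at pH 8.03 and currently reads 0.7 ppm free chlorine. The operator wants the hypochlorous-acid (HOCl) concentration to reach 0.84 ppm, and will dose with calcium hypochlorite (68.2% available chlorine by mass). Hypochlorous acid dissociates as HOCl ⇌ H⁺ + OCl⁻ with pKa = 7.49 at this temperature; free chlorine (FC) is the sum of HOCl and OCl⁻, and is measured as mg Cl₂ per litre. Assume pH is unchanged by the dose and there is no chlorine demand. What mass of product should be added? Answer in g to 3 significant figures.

483 g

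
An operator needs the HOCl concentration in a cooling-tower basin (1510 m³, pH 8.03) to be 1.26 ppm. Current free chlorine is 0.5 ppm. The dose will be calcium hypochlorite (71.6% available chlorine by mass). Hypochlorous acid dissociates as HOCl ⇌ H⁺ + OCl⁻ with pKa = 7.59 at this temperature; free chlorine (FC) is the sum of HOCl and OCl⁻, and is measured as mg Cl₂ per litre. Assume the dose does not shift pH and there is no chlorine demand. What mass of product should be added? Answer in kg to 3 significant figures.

Volume: 1510 m³ = 1,510,000 L.
[OCl⁻]/[HOCl] = 10^(pH − pKa) = 10^(8.03 − 7.59) = 2.754; fraction as HOCl = 1/(1 + 2.754) = 0.2664.
Free chlorine required for 1.26 ppm HOCl: 1.26 / 0.2664 = 4.73 ppm.
FC to add: 4.73 − 0.5 = 4.23 mg/L as Cl₂.
Cl₂ equivalent: 4.23 mg/L × 1,510,000 L = 6388 g.
Product at 71.6% available Cl: 6388 / 0.716 = 8922 g.

8.92 kg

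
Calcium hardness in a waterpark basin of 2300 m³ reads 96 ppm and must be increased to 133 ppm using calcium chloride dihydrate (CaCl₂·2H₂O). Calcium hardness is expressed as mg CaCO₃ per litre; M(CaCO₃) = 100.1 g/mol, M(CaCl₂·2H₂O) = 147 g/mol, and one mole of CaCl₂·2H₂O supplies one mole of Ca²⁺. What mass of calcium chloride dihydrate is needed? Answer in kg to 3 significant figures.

Volume: 2300 m³ = 2,300,000 L.
Hardness to add: (133 − 96) = 37 mg/L as CaCO₃ × 2,300,000 L = 85,100 g as CaCO₃.
Moles of Ca²⁺ (1 mol Ca²⁺ ≡ 1 mol CaCO₃): 85,100 / 100.1 g/mol = 850.1 mol.
Mass of CaCl₂·2H₂O: 850.1 × 147 = 125,000 g.

125 kg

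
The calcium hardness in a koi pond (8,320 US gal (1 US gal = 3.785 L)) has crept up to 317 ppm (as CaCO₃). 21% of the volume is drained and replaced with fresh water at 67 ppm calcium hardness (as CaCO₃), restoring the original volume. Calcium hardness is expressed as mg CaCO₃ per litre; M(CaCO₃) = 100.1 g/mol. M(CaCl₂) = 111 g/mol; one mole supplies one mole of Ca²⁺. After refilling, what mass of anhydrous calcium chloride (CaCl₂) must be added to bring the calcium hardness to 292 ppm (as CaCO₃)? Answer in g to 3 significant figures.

Volume: 8,320 US gal × 3.785 L/gal = 31,491 L.
After draining 21% and refilling: 317 × 0.79 + 67 × 0.21 = 264.5 ppm.
Deficit to target: 292 − 264.5 = 27.5 mg/L.
As CaCO₃: 27.5 mg/L × 31,491 L = 866 g; ÷ 100.1 = 8.651 mol Ca²⁺.
Mass: 8.651 × 111 = 960.3 g.

960 g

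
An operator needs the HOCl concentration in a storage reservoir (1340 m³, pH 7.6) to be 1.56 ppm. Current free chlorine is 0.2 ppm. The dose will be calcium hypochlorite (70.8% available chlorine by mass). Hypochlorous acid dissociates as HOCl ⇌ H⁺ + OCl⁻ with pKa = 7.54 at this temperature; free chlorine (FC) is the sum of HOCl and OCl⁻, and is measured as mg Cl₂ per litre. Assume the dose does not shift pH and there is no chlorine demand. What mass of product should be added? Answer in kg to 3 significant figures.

Volume: 1340 m³ = 1,340,000 L.
[OCl⁻]/[HOCl] = 10^(pH − pKa) = 10^(7.6 − 7.54) = 1.148; fraction as HOCl = 1/(1 + 1.148) = 0.4655.
Free chlorine required for 1.56 ppm HOCl: 1.56 / 0.4655 = 3.351 ppm.
FC to add: 3.351 − 0.2 = 3.151 mg/L as Cl₂.
Cl₂ equivalent: 3.151 mg/L × 1,340,000 L = 4223 g.
Product at 70.8% available Cl: 4223 / 0.708 = 5964 g.

5.96 kg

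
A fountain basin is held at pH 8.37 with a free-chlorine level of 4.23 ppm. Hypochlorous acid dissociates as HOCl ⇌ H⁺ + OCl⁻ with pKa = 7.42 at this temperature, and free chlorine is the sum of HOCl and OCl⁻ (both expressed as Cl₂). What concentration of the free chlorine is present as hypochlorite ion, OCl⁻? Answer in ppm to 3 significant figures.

[OCl⁻]/[HOCl] = 10^(pH − pKa) = 10^(8.37 − 7.42) = 10^0.95 = 8.913.
Fraction as HOCl = 1 / (1 + 8.913) = 0.1009.
OCl⁻ = (1 − 0.1009) × 4.23 ppm = 3.803 ppm.

3.80 ppm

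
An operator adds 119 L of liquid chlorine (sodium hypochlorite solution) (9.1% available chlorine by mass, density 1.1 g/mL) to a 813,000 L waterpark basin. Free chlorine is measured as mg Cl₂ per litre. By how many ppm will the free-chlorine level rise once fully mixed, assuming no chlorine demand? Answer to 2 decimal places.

14.65 ppm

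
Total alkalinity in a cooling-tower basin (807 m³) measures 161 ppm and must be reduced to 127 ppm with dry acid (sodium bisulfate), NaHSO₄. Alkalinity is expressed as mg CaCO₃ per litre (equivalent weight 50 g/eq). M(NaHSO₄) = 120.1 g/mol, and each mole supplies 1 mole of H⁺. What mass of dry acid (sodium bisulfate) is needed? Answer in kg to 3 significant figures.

65.9 kg

Volume: 807 m³ = 807,000 L.
Alkalinity to neutralize: (161 − 127) = 34 mg/L as CaCO₃ × 807,000 L = 27,440 g as CaCO₃.
Equivalents of H⁺ required: 27,440 ÷ 50 g/eq = 548.8 eq = 548.8 mol NaHSO₄.
Mass of NaHSO₄: 548.8 × 120.1 = 65,910 g.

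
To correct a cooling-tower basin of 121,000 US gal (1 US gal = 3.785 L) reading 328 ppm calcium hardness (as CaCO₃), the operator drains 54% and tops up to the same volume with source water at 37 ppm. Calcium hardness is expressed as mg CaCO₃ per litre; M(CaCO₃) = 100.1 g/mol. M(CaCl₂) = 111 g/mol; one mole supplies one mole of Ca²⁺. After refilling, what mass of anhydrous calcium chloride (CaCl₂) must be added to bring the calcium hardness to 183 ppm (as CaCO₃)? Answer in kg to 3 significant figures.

6.17 kg

Volume: 121,000 US gal × 3.785 L/gal = 457,985 L.
After draining 54% and refilling: 328 × 0.46 + 37 × 0.54 = 170.86 ppm.
Deficit to target: 183 − 170.86 = 12.14 mg/L.
As CaCO₃: 12.14 mg/L × 457,985 L = 5560 g; ÷ 100.1 = 55.54 mol Ca²⁺.
Mass: 55.54 × 111 = 6165 g.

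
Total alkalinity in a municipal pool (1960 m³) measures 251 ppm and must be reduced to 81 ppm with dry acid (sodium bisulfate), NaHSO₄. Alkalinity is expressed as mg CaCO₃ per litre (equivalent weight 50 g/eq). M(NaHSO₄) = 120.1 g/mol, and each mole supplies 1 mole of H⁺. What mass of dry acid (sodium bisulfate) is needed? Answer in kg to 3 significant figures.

800 kg

Volume: 1960 m³ = 1,960,000 L.
Alkalinity to neutralize: (251 − 81) = 170 mg/L as CaCO₃ × 1,960,000 L = 333,200 g as CaCO₃.
Equivalents of H⁺ required: 333,200 ÷ 50 g/eq = 6664 eq = 6664 mol NaHSO₄.
Mass of NaHSO₄: 6664 × 120.1 = 800,300 g.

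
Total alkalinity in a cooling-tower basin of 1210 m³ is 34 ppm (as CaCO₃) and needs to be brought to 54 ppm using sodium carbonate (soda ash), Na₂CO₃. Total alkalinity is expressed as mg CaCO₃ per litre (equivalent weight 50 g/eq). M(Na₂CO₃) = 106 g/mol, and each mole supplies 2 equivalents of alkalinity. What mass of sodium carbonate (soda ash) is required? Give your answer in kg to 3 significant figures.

Volume: 1210 m³ = 1,210,000 L.
Alkalinity to add: (54 − 34) = 20 mg/L as CaCO₃ × 1,210,000 L = 24,200 g as CaCO₃.
Equivalents: 24,200 g ÷ 50 g/eq = 484 eq.
Each mole of Na₂CO₃ supplies 2 eq, so 484 / 2 = 242 mol.
Mass: 242 mol × 106 g/mol = 25,650 g.

25.7 kg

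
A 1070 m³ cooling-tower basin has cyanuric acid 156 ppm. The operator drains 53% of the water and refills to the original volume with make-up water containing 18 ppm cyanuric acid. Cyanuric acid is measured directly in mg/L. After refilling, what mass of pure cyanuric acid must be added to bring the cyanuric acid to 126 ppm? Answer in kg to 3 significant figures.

Volume: 1070 m³ = 1,070,000 L.
After draining 53% and refilling: 156 × 0.47 + 18 × 0.53 = 82.86 ppm.
Deficit to target: 126 − 82.86 = 43.14 mg/L.
Mass: 43.14 mg/L × 1,070,000 L = 46,160 g cyanuric acid.

46.2 kg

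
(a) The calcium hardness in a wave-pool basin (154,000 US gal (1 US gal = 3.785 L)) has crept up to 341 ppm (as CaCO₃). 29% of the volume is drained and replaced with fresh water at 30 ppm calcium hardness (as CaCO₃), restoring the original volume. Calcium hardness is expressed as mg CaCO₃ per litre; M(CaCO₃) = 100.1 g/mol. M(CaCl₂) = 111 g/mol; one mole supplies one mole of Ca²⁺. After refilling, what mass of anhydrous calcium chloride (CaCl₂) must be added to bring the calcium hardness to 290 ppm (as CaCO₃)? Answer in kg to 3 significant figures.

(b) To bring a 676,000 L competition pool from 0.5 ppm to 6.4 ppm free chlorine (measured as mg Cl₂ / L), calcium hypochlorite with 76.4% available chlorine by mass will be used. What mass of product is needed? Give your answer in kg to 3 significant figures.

(a) 25.3 kg; (b) 5.22 kg

(a) Volume: 154,000 US gal × 3.785 L/gal = 582,890 L.
(a) After draining 29% and refilling: 341 × 0.71 + 30 × 0.29 = 250.81 ppm.
(a) Deficit to target: 290 − 250.81 = 39.19 mg/L.
(a) As CaCO₃: 39.19 mg/L × 582,890 L = 22,840 g; ÷ 100.1 = 228.2 mol Ca²⁺.
(a) Mass: 228.2 × 111 = 25,330 g.

(b) Chlorine deficit: 6.4 − 0.5 = 5.9 ppm = 5.9 mg/L as Cl₂.
(b) Cl₂ equivalent needed: 5.9 mg/L × 676,000 L = 3,988,000 mg = 3988 g.
(b) Product at 76.4% available chlorine: 3988 / 0.764 = 5220 g.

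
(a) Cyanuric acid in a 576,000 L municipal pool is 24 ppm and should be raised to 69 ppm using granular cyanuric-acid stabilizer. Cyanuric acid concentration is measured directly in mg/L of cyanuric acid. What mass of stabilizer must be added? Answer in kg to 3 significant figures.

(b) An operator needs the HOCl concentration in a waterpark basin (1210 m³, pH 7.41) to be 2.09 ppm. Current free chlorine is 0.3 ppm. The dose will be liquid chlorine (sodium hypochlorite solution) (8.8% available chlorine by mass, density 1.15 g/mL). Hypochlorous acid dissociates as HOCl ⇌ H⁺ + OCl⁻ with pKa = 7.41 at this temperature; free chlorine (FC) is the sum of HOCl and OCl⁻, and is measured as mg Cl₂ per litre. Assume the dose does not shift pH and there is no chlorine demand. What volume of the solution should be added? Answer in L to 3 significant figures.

(a) CYA to add: (69 − 24) = 45 mg/L × 576,000 L = 25,920 g cyanuric acid.

(b) Volume: 1210 m³ = 1,210,000 L.
(b) [OCl⁻]/[HOCl] = 10^(pH − pKa) = 10^(7.41 − 7.41) = 1; fraction as HOCl = 1/(1 + 1) = 0.5.
(b) Free chlorine required for 2.09 ppm HOCl: 2.09 / 0.5 = 4.18 ppm.
(b) FC to add: 4.18 − 0.3 = 3.88 mg/L as Cl₂.
(b) Cl₂ equivalent: 3.88 mg/L × 1,210,000 L = 4695 g.
(b) Product at 8.8% available Cl: 4695 / 0.088 = 53,350 g.
(b) Volume: 53,350 g ÷ 1.15 g/mL = 46,390 mL.

(a) 25.9 kg; (b) 46.4 L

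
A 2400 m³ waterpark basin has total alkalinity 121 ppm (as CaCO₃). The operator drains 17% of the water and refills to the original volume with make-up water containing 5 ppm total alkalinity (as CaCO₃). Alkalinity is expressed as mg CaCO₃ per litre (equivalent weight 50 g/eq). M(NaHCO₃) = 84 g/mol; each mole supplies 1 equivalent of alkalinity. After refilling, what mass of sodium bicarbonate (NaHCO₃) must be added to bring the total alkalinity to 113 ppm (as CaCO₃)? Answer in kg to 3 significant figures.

47.3 kg

Volume: 2400 m³ = 2,400,000 L.
After draining 17% and refilling: 121 × 0.83 + 5 × 0.17 = 101.28 ppm.
Deficit to target: 113 − 101.28 = 11.72 mg/L.
As CaCO₃: 11.72 mg/L × 2,400,000 L = 28,130 g; ÷ 50 g/eq ÷ 1 = 562.6 mol NaHCO₃.
Mass: 562.6 × 84 = 47,260 g.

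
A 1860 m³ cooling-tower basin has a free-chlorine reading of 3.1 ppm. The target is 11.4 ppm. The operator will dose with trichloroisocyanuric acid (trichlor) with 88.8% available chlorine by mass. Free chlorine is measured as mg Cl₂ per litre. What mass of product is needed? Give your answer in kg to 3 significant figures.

Volume: 1860 m³ = 1,860,000 L.
Chlorine deficit: 11.4 − 3.1 = 8.3 ppm = 8.3 mg/L as Cl₂.
Cl₂ equivalent needed: 8.3 mg/L × 1,860,000 L = 15,440,000 mg = 15,440 g.
Product at 88.8% available chlorine: 15,440 / 0.888 = 17,390 g.

17.4 kg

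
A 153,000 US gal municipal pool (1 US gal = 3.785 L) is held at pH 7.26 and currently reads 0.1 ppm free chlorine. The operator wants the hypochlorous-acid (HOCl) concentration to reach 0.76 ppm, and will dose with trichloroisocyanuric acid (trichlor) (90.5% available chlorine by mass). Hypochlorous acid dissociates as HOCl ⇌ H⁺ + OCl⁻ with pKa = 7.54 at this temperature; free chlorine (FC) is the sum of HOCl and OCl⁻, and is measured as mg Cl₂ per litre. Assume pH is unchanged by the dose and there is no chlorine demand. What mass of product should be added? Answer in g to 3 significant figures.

Volume: 153,000 US gal × 3.785 L/gal = 579,105 L.
[OCl⁻]/[HOCl] = 10^(pH − pKa) = 10^(7.26 − 7.54) = 0.5248; fraction as HOCl = 1/(1 + 0.5248) = 0.6558.
Free chlorine required for 0.76 ppm HOCl: 0.76 / 0.6558 = 1.159 ppm.
FC to add: 1.159 − 0.1 = 1.059 mg/L as Cl₂.
Cl₂ equivalent: 1.059 mg/L × 579,105 L = 613.2 g.
Product at 90.5% available Cl: 613.2 / 0.905 = 677.6 g.

678 g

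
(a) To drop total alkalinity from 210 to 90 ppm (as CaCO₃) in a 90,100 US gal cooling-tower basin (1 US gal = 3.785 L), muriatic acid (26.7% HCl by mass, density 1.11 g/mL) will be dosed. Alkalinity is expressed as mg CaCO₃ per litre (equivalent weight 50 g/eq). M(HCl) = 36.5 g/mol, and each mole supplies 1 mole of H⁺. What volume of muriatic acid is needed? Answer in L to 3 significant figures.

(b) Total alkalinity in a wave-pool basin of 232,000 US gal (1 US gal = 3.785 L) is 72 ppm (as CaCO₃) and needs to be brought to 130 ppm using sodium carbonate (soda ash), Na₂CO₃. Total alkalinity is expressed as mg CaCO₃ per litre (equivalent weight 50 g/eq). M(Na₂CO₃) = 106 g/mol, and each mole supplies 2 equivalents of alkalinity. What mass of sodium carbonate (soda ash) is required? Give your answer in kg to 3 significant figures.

(a) Volume: 90,100 US gal × 3.785 L/gal = 341,028 L.
(a) Alkalinity to neutralize: (210 − 90) = 120 mg/L as CaCO₃ × 341,028 L = 40,920 g as CaCO₃.
(a) Equivalents of H⁺ required: 40,920 ÷ 50 g/eq = 818.5 eq = 818.5 mol HCl.
(a) Mass of HCl: 818.5 × 36.5 = 29,870 g.
(a) Mass of 26.7% solution: 29,870 / 0.267 = 111,900 g.
(a) Volume: 111,900 g ÷ 1.11 g/mL = 100,800 mL.

(b) Volume: 232,000 US gal × 3.785 L/gal = 878,120 L.
(b) Alkalinity to add: (130 − 72) = 58 mg/L as CaCO₃ × 878,120 L = 50,930 g as CaCO₃.
(b) Equivalents: 50,930 g ÷ 50 g/eq = 1019 eq.
(b) Each mole of Na₂CO₃ supplies 2 eq, so 1019 / 2 = 509.3 mol.
(b) Mass: 509.3 mol × 106 g/mol = 53,990 g.

(a) 101 L; (b) 54.0 kg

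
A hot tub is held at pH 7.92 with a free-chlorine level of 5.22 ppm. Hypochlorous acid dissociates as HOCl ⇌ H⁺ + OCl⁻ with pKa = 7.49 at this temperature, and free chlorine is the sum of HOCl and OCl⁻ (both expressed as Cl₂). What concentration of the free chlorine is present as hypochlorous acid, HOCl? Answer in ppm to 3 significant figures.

1.41 ppm

[OCl⁻]/[HOCl] = 10^(pH − pKa) = 10^(7.92 − 7.49) = 10^0.43 = 2.692.
Fraction as HOCl = 1 / (1 + 2.692) = 0.2709.
HOCl = 0.2709 × 5.22 ppm = 1.414 ppm.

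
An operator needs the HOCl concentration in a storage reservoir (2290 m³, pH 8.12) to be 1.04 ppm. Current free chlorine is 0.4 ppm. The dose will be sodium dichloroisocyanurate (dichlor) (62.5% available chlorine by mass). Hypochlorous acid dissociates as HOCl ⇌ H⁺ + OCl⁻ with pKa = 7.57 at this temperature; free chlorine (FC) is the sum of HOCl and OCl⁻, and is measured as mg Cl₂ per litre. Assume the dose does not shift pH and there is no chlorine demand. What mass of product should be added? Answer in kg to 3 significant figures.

15.9 kg

Volume: 2290 m³ = 2,290,000 L.
[OCl⁻]/[HOCl] = 10^(pH − pKa) = 10^(8.12 − 7.57) = 3.548; fraction as HOCl = 1/(1 + 3.548) = 0.2199.
Free chlorine required for 1.04 ppm HOCl: 1.04 / 0.2199 = 4.73 ppm.
FC to add: 4.73 − 0.4 = 4.33 mg/L as Cl₂.
Cl₂ equivalent: 4.33 mg/L × 2,290,000 L = 9916 g.
Product at 62.5% available Cl: 9916 / 0.625 = 15,870 g.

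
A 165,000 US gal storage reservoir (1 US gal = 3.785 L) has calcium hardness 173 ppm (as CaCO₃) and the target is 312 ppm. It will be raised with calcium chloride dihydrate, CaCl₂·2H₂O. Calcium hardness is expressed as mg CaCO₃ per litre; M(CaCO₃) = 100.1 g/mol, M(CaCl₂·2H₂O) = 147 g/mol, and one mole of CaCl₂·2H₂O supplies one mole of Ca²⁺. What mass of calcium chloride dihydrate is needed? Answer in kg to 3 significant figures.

Volume: 165,000 US gal × 3.785 L/gal = 624,525 L.
Hardness to add: (312 − 173) = 139 mg/L as CaCO₃ × 624,525 L = 86,810 g as CaCO₃.
Moles of Ca²⁺ (1 mol Ca²⁺ ≡ 1 mol CaCO₃): 86,810 / 100.1 g/mol = 867.2 mol.
Mass of CaCl₂·2H₂O: 867.2 × 147 = 127,500 g.

127 kg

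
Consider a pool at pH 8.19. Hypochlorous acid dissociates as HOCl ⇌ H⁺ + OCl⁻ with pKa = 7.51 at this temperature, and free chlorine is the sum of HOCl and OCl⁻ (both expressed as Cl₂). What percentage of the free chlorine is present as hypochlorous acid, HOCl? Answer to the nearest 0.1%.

17.3%

[OCl⁻]/[HOCl] = 10^(pH − pKa) = 10^(8.19 − 7.51) = 10^0.68 = 4.786.
Fraction as HOCl = 1 / (1 + 4.786) = 0.1728.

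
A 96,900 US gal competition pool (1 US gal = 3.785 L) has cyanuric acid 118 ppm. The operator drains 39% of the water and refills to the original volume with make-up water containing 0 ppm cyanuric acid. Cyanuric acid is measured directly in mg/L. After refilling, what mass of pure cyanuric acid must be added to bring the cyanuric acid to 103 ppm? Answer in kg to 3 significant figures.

11.4 kg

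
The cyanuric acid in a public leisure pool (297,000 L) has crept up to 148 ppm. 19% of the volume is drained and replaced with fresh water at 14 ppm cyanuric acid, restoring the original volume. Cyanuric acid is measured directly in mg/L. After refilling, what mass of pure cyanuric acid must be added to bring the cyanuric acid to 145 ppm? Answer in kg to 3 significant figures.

6.67 kg

After draining 19% and refilling: 148 × 0.81 + 14 × 0.19 = 122.54 ppm.
Deficit to target: 145 − 122.54 = 22.46 mg/L.
Mass: 22.46 mg/L × 297,000 L = 6671 g cyanuric acid.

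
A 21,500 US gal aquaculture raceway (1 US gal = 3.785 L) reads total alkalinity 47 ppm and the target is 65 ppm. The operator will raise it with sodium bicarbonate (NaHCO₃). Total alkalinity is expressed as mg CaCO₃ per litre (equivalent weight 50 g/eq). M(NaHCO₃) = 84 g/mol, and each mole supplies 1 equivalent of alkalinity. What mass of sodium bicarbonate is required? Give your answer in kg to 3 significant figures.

2.46 kg

Volume: 21,500 US gal × 3.785 L/gal = 81,378 L.
Alkalinity to add: (65 − 47) = 18 mg/L as CaCO₃ × 81,378 L = 1465 g as CaCO₃.
Equivalents: 1465 g ÷ 50 g/eq = 29.3 eq.
NaHCO₃ supplies 1 eq per mole → 29.3 mol.
Mass: 29.3 mol × 84 g/mol = 2461 g.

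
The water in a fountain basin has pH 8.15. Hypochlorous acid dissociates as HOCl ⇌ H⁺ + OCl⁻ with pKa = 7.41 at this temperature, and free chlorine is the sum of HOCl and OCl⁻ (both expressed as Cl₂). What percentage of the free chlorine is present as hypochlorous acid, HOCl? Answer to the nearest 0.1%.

[OCl⁻]/[HOCl] = 10^(pH − pKa) = 10^(8.15 − 7.41) = 10^0.74 = 5.495.
Fraction as HOCl = 1 / (1 + 5.495) = 0.154.

15.4%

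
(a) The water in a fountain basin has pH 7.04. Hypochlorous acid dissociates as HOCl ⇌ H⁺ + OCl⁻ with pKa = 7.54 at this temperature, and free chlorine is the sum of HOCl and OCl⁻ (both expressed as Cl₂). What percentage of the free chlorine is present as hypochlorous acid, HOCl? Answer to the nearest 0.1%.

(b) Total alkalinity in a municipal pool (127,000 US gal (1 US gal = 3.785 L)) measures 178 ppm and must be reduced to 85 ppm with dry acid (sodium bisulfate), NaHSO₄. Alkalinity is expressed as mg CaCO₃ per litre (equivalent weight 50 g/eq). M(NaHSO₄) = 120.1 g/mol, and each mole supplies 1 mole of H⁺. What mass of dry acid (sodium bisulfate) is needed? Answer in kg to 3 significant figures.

(a) [OCl⁻]/[HOCl] = 10^(pH − pKa) = 10^(7.04 − 7.54) = 10^-0.50 = 0.3162.
(a) Fraction as HOCl = 1 / (1 + 0.3162) = 0.7597.

(b) Volume: 127,000 US gal × 3.785 L/gal = 480,695 L.
(b) Alkalinity to neutralize: (178 − 85) = 93 mg/L as CaCO₃ × 480,695 L = 44,700 g as CaCO₃.
(b) Equivalents of H⁺ required: 44,700 ÷ 50 g/eq = 894.1 eq = 894.1 mol NaHSO₄.
(b) Mass of NaHSO₄: 894.1 × 120.1 = 107,400 g.

(a) 76.0%; (b) 107 kg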